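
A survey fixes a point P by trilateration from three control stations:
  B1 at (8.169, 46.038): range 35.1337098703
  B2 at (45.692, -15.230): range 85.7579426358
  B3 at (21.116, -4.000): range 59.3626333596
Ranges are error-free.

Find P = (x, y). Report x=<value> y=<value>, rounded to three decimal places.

x=-24.731 y=33.710

eq1: (x − 8.169)² + (y − 46.038)² = 35.1337098703²
eq2: (x − 45.692)² + (y + 15.230)² = 85.7579426358²
eq3: (x − 21.116)² + (y + 4.000)² = 59.3626333596²
eq3−eq2, eq3−eq1 (x²,y² cancel):
  49.152·x − 22.460·y = -1972.676178
  -25.894·x + 100.076·y = 4013.889219
det = 49.152·100.076 − -22.460·-25.894 = 4337.356312
x = (-1972.676178·100.076 − -22.460·4013.889219) / 4337.356312 = -24.730638
y = (49.152·4013.889219 − -1972.676178·-25.894) / 4337.356312 = 33.709522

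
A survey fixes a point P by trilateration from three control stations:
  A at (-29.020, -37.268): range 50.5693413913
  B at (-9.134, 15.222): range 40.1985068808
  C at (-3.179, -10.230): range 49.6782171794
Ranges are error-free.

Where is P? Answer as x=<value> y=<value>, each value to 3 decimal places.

x=-48.884 y=9.236

eq1: (x + 29.020)² + (y + 37.268)² = 50.5693413913²
eq2: (x + 9.134)² + (y − 15.222)² = 40.1985068808²
eq3: (x + 3.179)² + (y + 10.230)² = 49.6782171794²
eq2−eq1, eq2−eq3 (x²,y² cancel):
  -39.772·x − 104.980·y = 974.586651
  11.910·x − 50.904·y = -1052.385606
det = -39.772·-50.904 − -104.980·11.910 = 3274.865688
x = (974.586651·-50.904 − -104.980·-1052.385606) / 3274.865688 = -48.884386
y = (-39.772·-1052.385606 − 974.586651·11.910) / 3274.865688 = 9.236456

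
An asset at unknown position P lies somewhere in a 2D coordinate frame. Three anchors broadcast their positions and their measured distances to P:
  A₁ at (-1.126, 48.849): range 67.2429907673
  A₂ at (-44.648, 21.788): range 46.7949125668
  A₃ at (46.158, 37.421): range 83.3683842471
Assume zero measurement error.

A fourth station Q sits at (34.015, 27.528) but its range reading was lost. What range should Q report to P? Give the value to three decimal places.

eq1: (x + 1.126)² + (y − 48.849)² = 67.2429907673²
eq2: (x + 44.648)² + (y − 21.788)² = 46.7949125668²
eq3: (x − 46.158)² + (y − 37.421)² = 83.3683842471²
eq1−eq2, eq1−eq3 (x²,y² cancel):
  -87.044·x − 54.122·y = 2412.524136
  94.568·x − 22.856·y = -1285.268157
det = -87.044·-22.856 − -54.122·94.568 = 7107.686960
x = (2412.524136·-22.856 − -54.122·-1285.268157) / 7107.686960 = -17.544658
y = (-87.044·-1285.268157 − 2412.524136·94.568) / 7107.686960 = -16.358726
|P − Q| = √((-17.544658 − 34.015)² + (-16.358726 − 27.528)²) = 67.708515

67.709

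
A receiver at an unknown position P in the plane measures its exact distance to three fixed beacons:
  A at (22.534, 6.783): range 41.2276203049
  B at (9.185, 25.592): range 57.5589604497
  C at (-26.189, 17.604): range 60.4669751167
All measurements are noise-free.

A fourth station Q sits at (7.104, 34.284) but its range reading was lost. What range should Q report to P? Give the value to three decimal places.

eq1: (x − 22.534)² + (y − 6.783)² = 41.2276203049²
eq2: (x − 9.185)² + (y − 25.592)² = 57.5589604497²
eq3: (x + 26.189)² + (y − 17.604)² = 60.4669751167²
eq2−eq3, eq2−eq1 (x²,y² cancel):
  -70.748·x − 15.976·y = -86.771304
  26.698·x − 37.618·y = 1427.792808
det = -70.748·-37.618 − -15.976·26.698 = 3087.925512
x = (-86.771304·-37.618 − -15.976·1427.792808) / 3087.925512 = 8.444045
y = (-70.748·1427.792808 − -86.771304·26.698) / 3087.925512 = -31.962191
|P − Q| = √((8.444045 − 7.104)² + (-31.962191 − 34.284)²) = 66.259743

66.260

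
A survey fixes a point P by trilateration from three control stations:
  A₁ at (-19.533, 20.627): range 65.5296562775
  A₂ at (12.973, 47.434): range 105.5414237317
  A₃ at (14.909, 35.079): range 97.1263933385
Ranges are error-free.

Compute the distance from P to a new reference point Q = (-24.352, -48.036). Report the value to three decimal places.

27.118

eq1: (x + 19.533)² + (y − 20.627)² = 65.5296562775²
eq2: (x − 12.973)² + (y − 47.434)² = 105.5414237317²
eq3: (x − 14.909)² + (y − 35.079)² = 97.1263933385²
eq2−eq3, eq2−eq1 (x²,y² cancel):
  3.872·x − 24.710·y = 739.987277
  -65.012·x − 53.614·y = 5233.584404
det = 3.872·-53.614 − -24.710·-65.012 = -1814.039928
x = (739.987277·-53.614 − -24.710·5233.584404) / -1814.039928 = -49.419085
y = (3.872·5233.584404 − 739.987277·-65.012) / -1814.039928 = -37.690731
|P − Q| = √((-49.419085 − -24.352)² + (-37.690731 − -48.036)²) = 27.117952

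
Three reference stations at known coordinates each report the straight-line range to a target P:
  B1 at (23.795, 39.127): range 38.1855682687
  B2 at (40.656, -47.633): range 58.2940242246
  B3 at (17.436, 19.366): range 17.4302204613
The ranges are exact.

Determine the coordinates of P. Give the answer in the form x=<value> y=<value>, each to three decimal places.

x=11.641 y=2.927

eq1: (x − 23.795)² + (y − 39.127)² = 38.1855682687²
eq2: (x − 40.656)² + (y + 47.633)² = 58.2940242246²
eq3: (x − 17.436)² + (y − 19.366)² = 17.4302204613²
eq1−eq2, eq1−eq3 (x²,y² cancel):
  33.722·x − 173.520·y = -115.366765
  -12.718·x − 39.522·y = -263.743063
det = 33.722·-39.522 − -173.520·-12.718 = -3539.588244
x = (-115.366765·-39.522 − -173.520·-263.743063) / -3539.588244 = 11.641233
y = (33.722·-263.743063 − -115.366765·-12.718) / -3539.588244 = 2.927227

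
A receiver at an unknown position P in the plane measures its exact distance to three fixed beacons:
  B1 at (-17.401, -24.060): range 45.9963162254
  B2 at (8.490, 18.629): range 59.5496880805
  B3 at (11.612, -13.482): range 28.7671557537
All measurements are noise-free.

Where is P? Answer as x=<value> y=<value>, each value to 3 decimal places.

x=26.377 y=-38.171

eq1: (x + 17.401)² + (y + 24.060)² = 45.9963162254²
eq2: (x − 8.490)² + (y − 18.629)² = 59.5496880805²
eq3: (x − 11.612)² + (y + 13.482)² = 28.7671557537²
eq1−eq3, eq1−eq2 (x²,y² cancel):
  58.026·x + 21.156·y = 723.036323
  51.782·x + 85.378·y = -1893.062904
det = 58.026·85.378 − 21.156·51.782 = 3858.643836
x = (723.036323·85.378 − 21.156·-1893.062904) / 3858.643836 = 26.377411
y = (58.026·-1893.062904 − 723.036323·51.782) / 3858.643836 = -38.170700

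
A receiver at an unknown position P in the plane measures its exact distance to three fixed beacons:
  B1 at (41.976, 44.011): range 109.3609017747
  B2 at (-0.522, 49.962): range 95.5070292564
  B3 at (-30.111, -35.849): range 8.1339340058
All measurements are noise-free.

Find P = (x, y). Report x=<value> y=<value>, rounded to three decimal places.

eq1: (x − 41.976)² + (y − 44.011)² = 109.3609017747²
eq2: (x + 0.522)² + (y − 49.962)² = 95.5070292564²
eq3: (x + 30.111)² + (y + 35.849)² = 8.1339340058²
eq2−eq3, eq2−eq1 (x²,y² cancel):
  -59.178·x − 171.622·y = 8750.780949
  84.996·x − 11.902·y = -1635.735431
det = -59.178·-11.902 − -171.622·84.996 = 15291.520068
x = (8750.780949·-11.902 − -171.622·-1635.735431) / 15291.520068 = -25.169504
y = (-59.178·-1635.735431 − 8750.780949·84.996) / 15291.520068 = -42.309844

x=-25.170 y=-42.310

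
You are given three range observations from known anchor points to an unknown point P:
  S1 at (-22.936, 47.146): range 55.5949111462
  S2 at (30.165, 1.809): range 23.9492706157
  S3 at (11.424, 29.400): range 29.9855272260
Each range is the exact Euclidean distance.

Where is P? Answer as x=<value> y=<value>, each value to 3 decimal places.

eq1: (x + 22.936)² + (y − 47.146)² = 55.5949111462²
eq2: (x − 30.165)² + (y − 1.809)² = 23.9492706157²
eq3: (x − 11.424)² + (y − 29.400)² = 29.9855272260²
eq1−eq3, eq1−eq2 (x²,y² cancel):
  68.720·x − 35.492·y = 437.724666
  106.202·x − 90.674·y = 681.620876
det = 68.720·-90.674 − -35.492·106.202 = -2461.795896
x = (437.724666·-90.674 − -35.492·681.620876) / -2461.795896 = 6.295468
y = (68.720·681.620876 − 437.724666·106.202) / -2461.795896 = -0.143697

x=6.295 y=-0.144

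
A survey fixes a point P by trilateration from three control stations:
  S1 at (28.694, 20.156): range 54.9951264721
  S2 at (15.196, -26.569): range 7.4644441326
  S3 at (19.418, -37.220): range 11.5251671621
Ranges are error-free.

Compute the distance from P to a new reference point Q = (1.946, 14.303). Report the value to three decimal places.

eq1: (x − 28.694)² + (y − 20.156)² = 54.9951264721²
eq2: (x − 15.196)² + (y + 26.569)² = 7.4644441326²
eq3: (x − 19.418)² + (y + 37.220)² = 11.5251671621²
eq2−eq1, eq2−eq3 (x²,y² cancel):
  26.996·x + 93.450·y = -2675.966214
  8.444·x − 21.302·y = 748.445395
det = 26.996·-21.302 − 93.450·8.444 = -1364.160592
x = (-2675.966214·-21.302 − 93.450·748.445395) / -1364.160592 = 9.484800
y = (26.996·748.445395 − -2675.966214·8.444) / -1364.160592 = -31.375258
|P − Q| = √((9.484800 − 1.946)² + (-31.375258 − 14.303)²) = 46.296185

46.296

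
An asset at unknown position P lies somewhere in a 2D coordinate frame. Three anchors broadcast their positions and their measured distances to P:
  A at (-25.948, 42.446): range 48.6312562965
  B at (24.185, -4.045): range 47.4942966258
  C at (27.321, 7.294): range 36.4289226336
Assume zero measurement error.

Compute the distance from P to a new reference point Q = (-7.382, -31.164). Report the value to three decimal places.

eq1: (x + 25.948)² + (y − 42.446)² = 48.6312562965²
eq2: (x − 24.185)² + (y + 4.045)² = 47.4942966258²
eq3: (x − 27.321)² + (y − 7.294)² = 36.4289226336²
eq3−eq2, eq3−eq1 (x²,y² cancel):
  -6.272·x − 22.678·y = -1127.005035
  -106.538·x + 70.304·y = 637.389458
det = -6.272·70.304 − -22.678·-106.538 = -2857.015452
x = (-1127.005035·70.304 − -22.678·637.389458) / -2857.015452 = 22.673396
y = (-6.272·637.389458 − -1127.005035·-106.538) / -2857.015452 = 43.425236
|P − Q| = √((22.673396 − -7.382)² + (43.425236 − -31.164)²) = 80.416919

80.417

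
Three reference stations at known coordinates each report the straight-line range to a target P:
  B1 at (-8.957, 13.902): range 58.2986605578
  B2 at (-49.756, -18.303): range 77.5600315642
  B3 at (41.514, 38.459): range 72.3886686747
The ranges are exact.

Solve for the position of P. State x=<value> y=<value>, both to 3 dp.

eq1: (x + 8.957)² + (y − 13.902)² = 58.2986605578²
eq2: (x + 49.756)² + (y + 18.303)² = 77.5600315642²
eq3: (x − 41.514)² + (y − 38.459)² = 72.3886686747²
eq1−eq3, eq1−eq2 (x²,y² cancel):
  100.942·x + 49.114·y = 1087.627894
  -81.598·x − 64.410·y = -79.658781
det = 100.942·-64.410 − 49.114·-81.598 = -2494.070048
x = (1087.627894·-64.410 − 49.114·-79.658781) / -2494.070048 = 26.519605
y = (100.942·-79.658781 − 1087.627894·-81.598) / -2494.070048 = -32.359694

x=26.520 y=-32.360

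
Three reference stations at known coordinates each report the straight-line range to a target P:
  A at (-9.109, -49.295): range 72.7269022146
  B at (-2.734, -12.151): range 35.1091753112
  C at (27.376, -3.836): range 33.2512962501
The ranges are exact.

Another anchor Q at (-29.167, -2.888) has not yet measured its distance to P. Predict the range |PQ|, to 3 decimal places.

eq1: (x + 9.109)² + (y + 49.295)² = 72.7269022146²
eq2: (x + 2.734)² + (y + 12.151)² = 35.1091753112²
eq3: (x − 27.376)² + (y + 3.836)² = 33.2512962501²
eq2−eq3, eq2−eq1 (x²,y² cancel):
  60.220·x + 16.630·y = 736.044204
  -12.750·x − 74.288·y = -1698.698766
det = 60.220·-74.288 − 16.630·-12.750 = -4261.590860
x = (736.044204·-74.288 − 16.630·-1698.698766) / -4261.590860 = 6.201884
y = (60.220·-1698.698766 − 736.044204·-12.750) / -4261.590860 = 21.801970
|P − Q| = √((6.201884 − -29.167)² + (21.801970 − -2.888)²) = 43.134123

43.134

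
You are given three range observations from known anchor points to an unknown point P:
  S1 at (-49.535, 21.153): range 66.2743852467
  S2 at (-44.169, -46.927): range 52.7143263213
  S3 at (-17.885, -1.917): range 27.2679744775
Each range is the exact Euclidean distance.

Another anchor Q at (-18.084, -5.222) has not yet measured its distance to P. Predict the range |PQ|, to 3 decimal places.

eq1: (x + 49.535)² + (y − 21.153)² = 66.2743852467²
eq2: (x + 44.169)² + (y + 46.927)² = 52.7143263213²
eq3: (x + 17.885)² + (y + 1.917)² = 27.2679744775²
eq2−eq1, eq2−eq3 (x²,y² cancel):
  -10.732·x + 136.160·y = -2865.372196
  52.568·x + 90.020·y = -1794.238009
det = -10.732·90.020 − 136.160·52.568 = -8123.753520
x = (-2865.372196·90.020 − 136.160·-1794.238009) / -8123.753520 = 1.678702
y = (-10.732·-1794.238009 − -2865.372196·52.568) / -8123.753520 = -20.911842
|P − Q| = √((1.678702 − -18.084)² + (-20.911842 − -5.222)²) = 25.233619

25.234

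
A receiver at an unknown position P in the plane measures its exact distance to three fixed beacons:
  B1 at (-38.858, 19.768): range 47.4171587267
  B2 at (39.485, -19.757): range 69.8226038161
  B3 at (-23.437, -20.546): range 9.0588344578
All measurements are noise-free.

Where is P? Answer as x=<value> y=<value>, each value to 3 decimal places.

x=-29.980 y=-26.811

eq1: (x + 38.858)² + (y − 19.768)² = 47.4171587267²
eq2: (x − 39.485)² + (y + 19.757)² = 69.8226038161²
eq3: (x + 23.437)² + (y + 20.546)² = 9.0588344578²
eq3−eq1, eq3−eq2 (x²,y² cancel):
  -30.842·x + 80.628·y = -1237.037557
  125.844·x + 1.578·y = -3815.160333
det = -30.842·1.578 − 80.628·125.844 = -10195.218708
x = (-1237.037557·1.578 − 80.628·-3815.160333) / -10195.218708 = -29.980397
y = (-30.842·-3815.160333 − -1237.037557·125.844) / -10195.218708 = -26.810698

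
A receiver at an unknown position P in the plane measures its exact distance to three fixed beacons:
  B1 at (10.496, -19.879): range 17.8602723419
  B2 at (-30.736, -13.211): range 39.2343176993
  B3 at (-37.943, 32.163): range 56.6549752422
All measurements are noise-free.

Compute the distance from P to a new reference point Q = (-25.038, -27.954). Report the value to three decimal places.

eq1: (x − 10.496)² + (y + 19.879)² = 17.8602723419²
eq2: (x + 30.736)² + (y + 13.211)² = 39.2343176993²
eq3: (x + 37.943)² + (y − 32.163)² = 56.6549752422²
eq3−eq1, eq3−eq2 (x²,y² cancel):
  96.878·x − 104.084·y = 922.007731
  14.414·x − 90.748·y = 315.556933
det = 96.878·-90.748 − -104.084·14.414 = -7291.217968
x = (922.007731·-90.748 − -104.084·315.556933) / -7291.217968 = 6.970842
y = (96.878·315.556933 − 922.007731·14.414) / -7291.217968 = -2.370071
|P − Q| = √((6.970842 − -25.038)² + (-2.370071 − -27.954)²) = 40.976864

40.977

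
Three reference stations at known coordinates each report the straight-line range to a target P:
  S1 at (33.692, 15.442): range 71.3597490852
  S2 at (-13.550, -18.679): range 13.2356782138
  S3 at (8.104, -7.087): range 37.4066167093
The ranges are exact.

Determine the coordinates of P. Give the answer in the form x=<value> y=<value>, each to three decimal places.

eq1: (x − 33.692)² + (y − 15.442)² = 71.3597490852²
eq2: (x + 13.550)² + (y + 18.679)² = 13.2356782138²
eq3: (x − 8.104)² + (y + 7.087)² = 37.4066167093²
eq3−eq1, eq3−eq2 (x²,y² cancel):
  51.176·x + 45.058·y = -2435.252973
  -43.308·x − 23.184·y = 1640.678952
det = 51.176·-23.184 − 45.058·-43.308 = 764.907480
x = (-2435.252973·-23.184 − 45.058·1640.678952) / 764.907480 = -22.835190
y = (51.176·1640.678952 − -2435.252973·-43.308) / 764.907480 = -28.111308

x=-22.835 y=-28.111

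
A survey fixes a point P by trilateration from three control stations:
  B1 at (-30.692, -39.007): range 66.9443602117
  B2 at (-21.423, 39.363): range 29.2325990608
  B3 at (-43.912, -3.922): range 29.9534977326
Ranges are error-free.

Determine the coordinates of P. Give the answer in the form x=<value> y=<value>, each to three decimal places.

x=-47.337 y=25.835

eq1: (x + 30.692)² + (y + 39.007)² = 66.9443602117²
eq2: (x + 21.423)² + (y − 39.363)² = 29.2325990608²
eq3: (x + 43.912)² + (y + 3.922)² = 29.9534977326²
eq2−eq1, eq2−eq3 (x²,y² cancel):
  -18.538·x − 156.740·y = -3171.848301
  -44.978·x − 86.570·y = -107.412049
det = -18.538·-86.570 − -156.740·-44.978 = -5445.017060
x = (-3171.848301·-86.570 − -156.740·-107.412049) / -5445.017060 = -47.337068
y = (-18.538·-107.412049 − -3171.848301·-44.978) / -5445.017060 = 25.835032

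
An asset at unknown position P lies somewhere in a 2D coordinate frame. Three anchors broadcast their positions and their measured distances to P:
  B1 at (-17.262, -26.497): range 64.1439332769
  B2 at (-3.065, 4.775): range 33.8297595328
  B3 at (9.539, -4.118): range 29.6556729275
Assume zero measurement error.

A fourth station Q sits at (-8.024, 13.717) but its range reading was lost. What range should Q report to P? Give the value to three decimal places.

eq1: (x + 17.262)² + (y + 26.497)² = 64.1439332769²
eq2: (x + 3.065)² + (y − 4.775)² = 33.8297595328²
eq3: (x − 9.539)² + (y + 4.118)² = 29.6556729275²
eq3−eq1, eq3−eq2 (x²,y² cancel):
  -53.602·x − 44.758·y = -2342.868031
  -25.208·x + 17.786·y = -340.749288
det = -53.602·17.786 − -44.758·-25.208 = -2081.624836
x = (-2342.868031·17.786 − -44.758·-340.749288) / -2081.624836 = 27.344748
y = (-53.602·-340.749288 − -2342.868031·-25.208) / -2081.624836 = 19.597275
|P − Q| = √((27.344748 − -8.024)² + (19.597275 − 13.717)²) = 35.854233

35.854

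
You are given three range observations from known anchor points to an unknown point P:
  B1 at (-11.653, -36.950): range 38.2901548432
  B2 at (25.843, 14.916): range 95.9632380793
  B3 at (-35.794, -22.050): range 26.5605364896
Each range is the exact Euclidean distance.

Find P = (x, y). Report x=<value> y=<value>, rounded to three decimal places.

eq1: (x + 11.653)² + (y + 36.950)² = 38.2901548432²
eq2: (x − 25.843)² + (y − 14.916)² = 95.9632380793²
eq3: (x + 35.794)² + (y + 22.050)² = 26.5605364896²
eq3−eq1, eq3−eq2 (x²,y² cancel):
  48.282·x − 29.800·y = -1026.991886
  123.274·x + 73.932·y = -9380.546195
det = 48.282·73.932 − -29.800·123.274 = 7243.150024
x = (-1026.991886·73.932 − -29.800·-9380.546195) / 7243.150024 = -49.076416
y = (48.282·-9380.546195 − -1026.991886·123.274) / 7243.150024 = -45.050859

x=-49.076 y=-45.051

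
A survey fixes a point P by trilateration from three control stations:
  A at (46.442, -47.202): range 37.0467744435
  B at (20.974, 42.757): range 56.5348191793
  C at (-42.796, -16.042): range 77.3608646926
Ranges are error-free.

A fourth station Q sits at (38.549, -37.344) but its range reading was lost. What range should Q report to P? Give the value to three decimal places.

25.528

eq1: (x − 46.442)² + (y + 47.202)² = 37.0467744435²
eq2: (x − 20.974)² + (y − 42.757)² = 56.5348191793²
eq3: (x + 42.796)² + (y + 16.042)² = 77.3608646926²
eq1−eq3, eq1−eq2 (x²,y² cancel):
  -178.476·x + 62.320·y = -6908.284677
  -50.936·x + 179.918·y = -3940.540726
det = -178.476·179.918 − 62.320·-50.936 = -28936.713448
x = (-6908.284677·179.918 − 62.320·-3940.540726) / -28936.713448 = 34.466605
y = (-178.476·-3940.540726 − -6908.284677·-50.936) / -28936.713448 = -12.144142
|P − Q| = √((34.466605 − 38.549)² + (-12.144142 − -37.344)²) = 25.528392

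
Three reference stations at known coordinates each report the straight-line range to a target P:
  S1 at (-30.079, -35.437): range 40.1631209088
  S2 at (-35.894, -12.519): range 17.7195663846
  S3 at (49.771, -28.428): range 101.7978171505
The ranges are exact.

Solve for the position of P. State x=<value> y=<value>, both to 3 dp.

x=-47.799 y=0.606

eq1: (x + 30.079)² + (y + 35.437)² = 40.1631209088²
eq2: (x + 35.894)² + (y + 12.519)² = 17.7195663846²
eq3: (x − 49.771)² + (y + 28.428)² = 101.7978171505²
eq1−eq2, eq1−eq3 (x²,y² cancel):
  -11.630·x + 45.836·y = 583.670635
  159.700·x + 14.018·y = -7624.942880
det = -11.630·14.018 − 45.836·159.700 = -7483.038540
x = (583.670635·14.018 − 45.836·-7624.942880) / -7483.038540 = -47.798601
y = (-11.630·-7624.942880 − 583.670635·159.700) / -7483.038540 = 0.605919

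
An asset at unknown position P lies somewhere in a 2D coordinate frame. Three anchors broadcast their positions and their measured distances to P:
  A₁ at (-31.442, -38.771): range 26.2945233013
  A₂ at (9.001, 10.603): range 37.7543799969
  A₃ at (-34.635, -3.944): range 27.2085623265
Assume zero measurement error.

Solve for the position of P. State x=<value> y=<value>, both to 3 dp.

x=-12.821 y=-20.206

eq1: (x + 31.442)² + (y + 38.771)² = 26.2945233013²
eq2: (x − 9.001)² + (y − 10.603)² = 37.7543799969²
eq3: (x + 34.635)² + (y + 3.944)² = 27.2085623265²
eq1−eq3, eq1−eq2 (x²,y² cancel):
  -6.386·x + 69.654·y = -1325.555352
  80.886·x + 98.748·y = -3032.339448
det = -6.386·98.748 − 69.654·80.886 = -6264.638172
x = (-1325.555352·98.748 − 69.654·-3032.339448) / -6264.638172 = -12.820953
y = (-6.386·-3032.339448 − -1325.555352·80.886) / -6264.638172 = -20.206018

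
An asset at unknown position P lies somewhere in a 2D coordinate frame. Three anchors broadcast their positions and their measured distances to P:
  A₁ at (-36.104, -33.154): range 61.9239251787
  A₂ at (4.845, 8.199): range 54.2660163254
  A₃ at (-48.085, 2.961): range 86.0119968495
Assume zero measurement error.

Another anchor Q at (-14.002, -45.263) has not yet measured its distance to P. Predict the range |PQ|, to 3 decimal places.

39.296

eq1: (x + 36.104)² + (y + 33.154)² = 61.9239251787²
eq2: (x − 4.845)² + (y − 8.199)² = 54.2660163254²
eq3: (x + 48.085)² + (y − 2.961)² = 86.0119968495²
eq1−eq2, eq1−eq3 (x²,y² cancel):
  81.898·x + 82.706·y = -1422.216924
  -23.962·x + 72.230·y = -3645.242878
det = 81.898·72.230 − 82.706·-23.962 = 7897.293712
x = (-1422.216924·72.230 − 82.706·-3645.242878) / 7897.293712 = 25.167701
y = (81.898·-3645.242878 − -1422.216924·-23.962) / 7897.293712 = -42.117879
|P − Q| = √((25.167701 − -14.002)² + (-42.117879 − -45.263)²) = 39.295767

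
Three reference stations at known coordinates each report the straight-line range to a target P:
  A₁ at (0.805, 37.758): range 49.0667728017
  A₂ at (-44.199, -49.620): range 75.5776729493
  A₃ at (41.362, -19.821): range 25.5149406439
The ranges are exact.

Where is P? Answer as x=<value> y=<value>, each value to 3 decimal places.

eq1: (x − 0.805)² + (y − 37.758)² = 49.0667728017²
eq2: (x + 44.199)² + (y + 49.620)² = 75.5776729493²
eq3: (x − 41.362)² + (y + 19.821)² = 25.5149406439²
eq3−eq1, eq3−eq2 (x²,y² cancel):
  -81.114·x + 115.158·y = -2433.908493
  -171.122·x − 59.598·y = -2748.963536
det = -81.114·-59.598 − 115.158·-171.122 = 24540.299448
x = (-2433.908493·-59.598 − 115.158·-2748.963536) / 24540.299448 = 18.810741
y = (-81.114·-2748.963536 − -2433.908493·-171.122) / 24540.299448 = -7.885636

x=18.811 y=-7.886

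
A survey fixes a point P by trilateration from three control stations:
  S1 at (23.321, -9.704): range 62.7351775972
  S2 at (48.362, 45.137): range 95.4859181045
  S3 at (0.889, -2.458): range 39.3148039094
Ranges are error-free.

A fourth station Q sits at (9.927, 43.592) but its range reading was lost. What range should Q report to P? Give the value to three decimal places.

eq1: (x − 23.321)² + (y + 9.704)² = 62.7351775972²
eq2: (x − 48.362)² + (y − 45.137)² = 95.4859181045²
eq3: (x − 0.889)² + (y + 2.458)² = 39.3148039094²
eq3−eq2, eq3−eq1 (x²,y² cancel):
  94.946·x + 95.190·y = -3202.507022
  44.864·x − 14.492·y = -1758.844130
det = 94.946·-14.492 − 95.190·44.864 = -5646.561592
x = (-3202.507022·-14.492 − 95.190·-1758.844130) / -5646.561592 = -37.869968
y = (94.946·-1758.844130 − -3202.507022·44.864) / -5646.561592 = 4.129582
|P − Q| = √((-37.869968 − 9.927)² + (4.129582 − 43.592)²) = 61.982518

61.983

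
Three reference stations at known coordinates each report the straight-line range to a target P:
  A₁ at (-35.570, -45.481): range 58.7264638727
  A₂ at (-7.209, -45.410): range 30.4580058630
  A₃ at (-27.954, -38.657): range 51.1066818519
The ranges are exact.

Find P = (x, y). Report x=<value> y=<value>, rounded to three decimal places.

eq1: (x + 35.570)² + (y + 45.481)² = 58.7264638727²
eq2: (x + 7.209)² + (y + 45.410)² = 30.4580058630²
eq3: (x + 27.954)² + (y + 38.657)² = 51.1066818519²
eq1−eq2, eq1−eq3 (x²,y² cancel):
  56.722·x + 0.142·y = 1301.398958
  15.232·x + 13.648·y = -221.051867
det = 56.722·13.648 − 0.142·15.232 = 771.978912
x = (1301.398958·13.648 − 0.142·-221.051867) / 771.978912 = 23.048405
y = (56.722·-221.051867 − 1301.398958·15.232) / 771.978912 = -41.920074

x=23.048 y=-41.920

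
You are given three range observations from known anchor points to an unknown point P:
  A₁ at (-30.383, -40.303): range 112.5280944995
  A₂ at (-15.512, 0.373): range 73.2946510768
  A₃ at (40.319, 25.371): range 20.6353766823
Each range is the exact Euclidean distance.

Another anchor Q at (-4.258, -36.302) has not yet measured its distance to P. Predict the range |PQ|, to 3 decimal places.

eq1: (x + 30.383)² + (y + 40.303)² = 112.5280944995²
eq2: (x + 15.512)² + (y − 0.373)² = 73.2946510768²
eq3: (x − 40.319)² + (y − 25.371)² = 20.6353766823²
eq3−eq2, eq3−eq1 (x²,y² cancel):
  -111.662·x − 49.996·y = -6974.835235
  -141.404·x − 131.348·y = -11958.604185
det = -111.662·-131.348 − -49.996·-141.404 = 7596.945992
x = (-6974.835235·-131.348 − -49.996·-11958.604185) / 7596.945992 = 41.891608
y = (-111.662·-11958.604185 − -6974.835235·-141.404) / 7596.945992 = 45.946366
|P − Q| = √((41.891608 − -4.258)² + (45.946366 − -36.302)²) = 94.311081

94.311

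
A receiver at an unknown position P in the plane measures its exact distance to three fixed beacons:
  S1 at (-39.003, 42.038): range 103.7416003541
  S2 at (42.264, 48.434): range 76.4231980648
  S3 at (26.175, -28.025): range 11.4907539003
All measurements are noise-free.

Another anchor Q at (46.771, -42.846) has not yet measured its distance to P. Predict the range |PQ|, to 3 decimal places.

17.544

eq1: (x + 39.003)² + (y − 42.038)² = 103.7416003541²
eq2: (x − 42.264)² + (y − 48.434)² = 76.4231980648²
eq3: (x − 26.175)² + (y + 28.025)² = 11.4907539003²
eq2−eq3, eq2−eq1 (x²,y² cancel):
  -32.178·x − 152.918·y = 3046.900975
  -162.534·x − 12.792·y = -5765.485041
det = -32.178·-12.792 − -152.918·-162.534 = -24442.753236
x = (3046.900975·-12.792 − -152.918·-5765.485041) / -24442.753236 = 37.664431
y = (-32.178·-5765.485041 − 3046.900975·-162.534) / -24442.753236 = -27.850659
|P − Q| = √((37.664431 − 46.771)² + (-27.850659 − -42.846)²) = 17.543941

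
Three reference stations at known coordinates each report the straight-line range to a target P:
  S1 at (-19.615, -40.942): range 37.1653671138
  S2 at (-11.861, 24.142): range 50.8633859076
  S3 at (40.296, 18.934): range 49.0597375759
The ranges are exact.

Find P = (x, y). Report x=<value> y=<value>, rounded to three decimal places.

x=11.704 y=-20.933

eq1: (x + 19.615)² + (y + 40.942)² = 37.1653671138²
eq2: (x + 11.861)² + (y − 24.142)² = 50.8633859076²
eq3: (x − 40.296)² + (y − 18.934)² = 49.0597375759²
eq2−eq3, eq2−eq1 (x²,y² cancel):
  104.314·x − 10.416·y = 1438.970662
  -15.508·x − 130.168·y = 2543.295617
det = 104.314·-130.168 − -10.416·-15.508 = -13739.876080
x = (1438.970662·-130.168 − -10.416·2543.295617) / -13739.876080 = 11.704397
y = (104.314·2543.295617 − 1438.970662·-15.508) / -13739.876080 = -20.933005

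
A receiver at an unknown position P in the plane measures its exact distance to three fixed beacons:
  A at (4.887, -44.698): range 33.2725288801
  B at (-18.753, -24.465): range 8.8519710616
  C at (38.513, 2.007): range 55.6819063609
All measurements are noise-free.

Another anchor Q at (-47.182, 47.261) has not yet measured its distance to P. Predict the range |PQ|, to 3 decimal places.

eq1: (x − 4.887)² + (y + 44.698)² = 33.2725288801²
eq2: (x + 18.753)² + (y + 24.465)² = 8.8519710616²
eq3: (x − 38.513)² + (y − 2.007)² = 55.6819063609²
eq2−eq1, eq2−eq3 (x²,y² cancel):
  47.280·x − 40.466·y = 42.878953
  114.532·x + 52.944·y = -2485.049320
det = 47.280·52.944 − -40.466·114.532 = 7137.844232
x = (42.878953·52.944 − -40.466·-2485.049320) / 7137.844232 = -13.770239
y = (47.280·-2485.049320 − 42.878953·114.532) / 7137.844232 = -17.148615
|P − Q| = √((-13.770239 − -47.182)² + (-17.148615 − 47.261)²) = 72.559936

72.560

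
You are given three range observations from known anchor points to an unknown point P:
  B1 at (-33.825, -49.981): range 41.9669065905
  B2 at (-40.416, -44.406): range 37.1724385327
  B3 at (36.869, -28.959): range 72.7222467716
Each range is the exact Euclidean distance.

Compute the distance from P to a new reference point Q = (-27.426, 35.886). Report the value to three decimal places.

eq1: (x + 33.825)² + (y + 49.981)² = 41.9669065905²
eq2: (x + 40.416)² + (y + 44.406)² = 37.1724385327²
eq3: (x − 36.869)² + (y + 28.959)² = 72.7222467716²
eq1−eq3, eq1−eq2 (x²,y² cancel):
  141.388·x + 42.044·y = -4971.588071
  -13.182·x + 11.150·y = 342.545968
det = 141.388·11.150 − 42.044·-13.182 = 2130.700208
x = (-4971.588071·11.150 − 42.044·342.545968) / 2130.700208 = -32.775709
y = (141.388·342.545968 − -4971.588071·-13.182) / 2130.700208 = -8.027213
|P − Q| = √((-32.775709 − -27.426)² + (-8.027213 − 35.886)²) = 44.237876

44.238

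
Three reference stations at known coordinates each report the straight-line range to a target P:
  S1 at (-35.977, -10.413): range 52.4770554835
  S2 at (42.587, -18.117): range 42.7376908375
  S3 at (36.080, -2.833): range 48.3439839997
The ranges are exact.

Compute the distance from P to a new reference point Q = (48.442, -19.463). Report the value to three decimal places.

47.142

eq1: (x + 35.977)² + (y + 10.413)² = 52.4770554835²
eq2: (x − 42.587)² + (y + 18.117)² = 42.7376908375²
eq3: (x − 36.080)² + (y + 2.833)² = 48.3439839997²
eq2−eq1, eq2−eq3 (x²,y² cancel):
  -157.128·x + 15.408·y = -1666.434294
  -13.014·x + 30.568·y = -1342.716540
det = -157.128·30.568 − 15.408·-13.014 = -4602.568992
x = (-1666.434294·30.568 − 15.408·-1342.716540) / -4602.568992 = 6.572631
y = (-157.128·-1342.716540 − -1666.434294·-13.014) / -4602.568992 = -41.127333
|P − Q| = √((6.572631 − 48.442)² + (-41.127333 − -19.463)²) = 47.142204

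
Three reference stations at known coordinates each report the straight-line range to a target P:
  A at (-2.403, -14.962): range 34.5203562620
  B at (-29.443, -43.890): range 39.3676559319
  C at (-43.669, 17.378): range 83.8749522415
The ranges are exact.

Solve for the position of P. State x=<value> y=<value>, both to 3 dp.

eq1: (x + 2.403)² + (y + 14.962)² = 34.5203562620²
eq2: (x + 29.443)² + (y + 43.890)² = 39.3676559319²
eq3: (x + 43.669)² + (y − 17.378)² = 83.8749522415²
eq2−eq1, eq2−eq3 (x²,y² cancel):
  54.080·x + 57.856·y = -2205.429159
  -28.452·x + 122.536·y = -6069.441184
det = 54.080·122.536 − 57.856·-28.452 = 8272.865792
x = (-2205.429159·122.536 − 57.856·-6069.441184) / 8272.865792 = 9.780060
y = (54.080·-6069.441184 − -2205.429159·-28.452) / 8272.865792 = -47.261041

x=9.780 y=-47.261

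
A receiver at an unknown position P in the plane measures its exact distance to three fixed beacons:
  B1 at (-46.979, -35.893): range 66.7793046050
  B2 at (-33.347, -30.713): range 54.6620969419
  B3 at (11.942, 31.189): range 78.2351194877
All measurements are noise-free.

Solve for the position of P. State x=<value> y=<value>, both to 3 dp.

eq1: (x + 46.979)² + (y + 35.893)² = 66.7793046050²
eq2: (x + 33.347)² + (y + 30.713)² = 54.6620969419²
eq3: (x − 11.942)² + (y − 31.189)² = 78.2351194877²
eq3−eq2, eq3−eq1 (x²,y² cancel):
  -90.578·x − 123.804·y = 4072.734772
  -117.842·x − 134.164·y = 4041.227203
det = -90.578·-134.164 − -123.804·-117.842 = -2437.004176
x = (4072.734772·-134.164 − -123.804·4041.227203) / -2437.004176 = 18.914328
y = (-90.578·4041.227203 − 4072.734772·-117.842) / -2437.004176 = -46.734813

x=18.914 y=-46.735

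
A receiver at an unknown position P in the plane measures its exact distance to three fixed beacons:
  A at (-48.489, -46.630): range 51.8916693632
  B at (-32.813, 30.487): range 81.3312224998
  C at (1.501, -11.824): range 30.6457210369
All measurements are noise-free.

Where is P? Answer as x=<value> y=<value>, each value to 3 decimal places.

x=3.232 y=-42.421

eq1: (x + 48.489)² + (y + 46.630)² = 51.8916693632²
eq2: (x + 32.813)² + (y − 30.487)² = 81.3312224998²
eq3: (x − 1.501)² + (y + 11.824)² = 30.6457210369²
eq3−eq2, eq3−eq1 (x²,y² cancel):
  -68.628·x + 84.622·y = -3811.517374
  -99.980·x − 69.612·y = 2629.894913
det = -68.628·-69.612 − 84.622·-99.980 = 13237.839896
x = (-3811.517374·-69.612 − 84.622·2629.894913) / 13237.839896 = 3.231674
y = (-68.628·2629.894913 − -3811.517374·-99.980) / 13237.839896 = -42.420813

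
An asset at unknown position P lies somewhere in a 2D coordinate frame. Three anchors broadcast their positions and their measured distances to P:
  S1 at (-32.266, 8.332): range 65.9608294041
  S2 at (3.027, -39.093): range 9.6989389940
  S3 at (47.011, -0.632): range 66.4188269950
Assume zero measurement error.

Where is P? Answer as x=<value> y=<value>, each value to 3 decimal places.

x=1.061 y=-48.591

eq1: (x + 32.266)² + (y − 8.332)² = 65.9608294041²
eq2: (x − 3.027)² + (y + 39.093)² = 9.6989389940²
eq3: (x − 47.011)² + (y + 0.632)² = 66.4188269950²
eq1−eq3, eq1−eq2 (x²,y² cancel):
  158.554·x − 17.928·y = 1039.287001
  70.586·x − 94.850·y = 4683.669996
det = 158.554·-94.850 − -17.928·70.586 = -13773.381092
x = (1039.287001·-94.850 − -17.928·4683.669996) / -13773.381092 = 1.060563
y = (158.554·4683.669996 − 1039.287001·70.586) / -13773.381092 = -48.590502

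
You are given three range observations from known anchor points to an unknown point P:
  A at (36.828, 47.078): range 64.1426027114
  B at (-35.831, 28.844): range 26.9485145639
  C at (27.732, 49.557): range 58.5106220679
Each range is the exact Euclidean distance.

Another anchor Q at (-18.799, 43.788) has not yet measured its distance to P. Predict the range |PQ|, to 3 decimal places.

eq1: (x − 36.828)² + (y − 47.078)² = 64.1426027114²
eq2: (x + 35.831)² + (y − 28.844)² = 26.9485145639²
eq3: (x − 27.732)² + (y − 49.557)² = 58.5106220679²
eq3−eq1, eq3−eq2 (x²,y² cancel):
  18.192·x − 4.958·y = -343.100993
  -127.126·x − 41.426·y = 1588.147282
det = 18.192·-41.426 − -4.958·-127.126 = -1383.912500
x = (-343.100993·-41.426 − -4.958·1588.147282) / -1383.912500 = -15.960067
y = (18.192·1588.147282 − -343.100993·-127.126) / -1383.912500 = 10.640471
|P − Q| = √((-15.960067 − -18.799)² + (10.640471 − 43.788)²) = 33.268877

33.269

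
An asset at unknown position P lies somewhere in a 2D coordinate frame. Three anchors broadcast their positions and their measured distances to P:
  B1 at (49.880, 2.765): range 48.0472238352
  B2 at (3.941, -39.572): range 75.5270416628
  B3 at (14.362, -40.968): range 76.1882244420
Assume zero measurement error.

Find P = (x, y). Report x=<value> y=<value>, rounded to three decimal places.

eq1: (x − 49.880)² + (y − 2.765)² = 48.0472238352²
eq2: (x − 3.941)² + (y + 39.572)² = 75.5270416628²
eq3: (x − 14.362)² + (y + 40.968)² = 76.1882244420²
eq3−eq1, eq3−eq2 (x²,y² cancel):
  71.036·x + 87.466·y = 4107.125382
  -20.842·x + 2.792·y = -202.857882
det = 71.036·2.792 − 87.466·-20.842 = 2021.298884
x = (4107.125382·2.792 − 87.466·-202.857882) / 2021.298884 = 14.451233
y = (71.036·-202.857882 − 4107.125382·-20.842) / 2021.298884 = 35.220172

x=14.451 y=35.220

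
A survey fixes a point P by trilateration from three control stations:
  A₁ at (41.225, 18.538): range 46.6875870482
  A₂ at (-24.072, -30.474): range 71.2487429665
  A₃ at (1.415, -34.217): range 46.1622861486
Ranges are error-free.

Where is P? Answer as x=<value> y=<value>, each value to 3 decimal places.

eq1: (x − 41.225)² + (y − 18.538)² = 46.6875870482²
eq2: (x + 24.072)² + (y + 30.474)² = 71.2487429665²
eq3: (x − 1.415)² + (y + 34.217)² = 46.1622861486²
eq1−eq2, eq1−eq3 (x²,y² cancel):
  -130.594·x − 98.024·y = -3431.684799
  -79.620·x − 105.510·y = -821.578633
det = -130.594·-105.510 − -98.024·-79.620 = 5974.302060
x = (-3431.684799·-105.510 − -98.024·-821.578633) / 5974.302060 = 47.125612
y = (-130.594·-821.578633 − -3431.684799·-79.620) / 5974.302060 = -27.775212

x=47.126 y=-27.775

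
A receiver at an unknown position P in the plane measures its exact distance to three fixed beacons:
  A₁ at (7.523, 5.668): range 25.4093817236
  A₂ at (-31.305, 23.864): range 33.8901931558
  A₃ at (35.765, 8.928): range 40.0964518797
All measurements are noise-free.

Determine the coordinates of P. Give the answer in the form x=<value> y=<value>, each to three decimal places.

x=1.938 y=30.456

eq1: (x − 7.523)² + (y − 5.668)² = 25.4093817236²
eq2: (x + 31.305)² + (y − 23.864)² = 33.8901931558²
eq3: (x − 35.765)² + (y − 8.928)² = 40.0964518797²
eq1−eq3, eq1−eq2 (x²,y² cancel):
  56.484·x + 6.520·y = 308.033882
  -77.656·x + 36.392·y = 957.863255
det = 56.484·36.392 − 6.520·-77.656 = 2561.882848
x = (308.033882·36.392 − 6.520·957.863255) / 2561.882848 = 1.937911
y = (56.484·957.863255 − 308.033882·-77.656) / 2561.882848 = 30.455970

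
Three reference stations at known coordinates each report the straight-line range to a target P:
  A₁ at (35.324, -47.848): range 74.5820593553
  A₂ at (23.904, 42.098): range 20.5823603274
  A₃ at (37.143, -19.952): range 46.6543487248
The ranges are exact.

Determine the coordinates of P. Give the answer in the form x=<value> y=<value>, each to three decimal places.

eq1: (x − 35.324)² + (y + 47.848)² = 74.5820593553²
eq2: (x − 23.904)² + (y − 42.098)² = 20.5823603274²
eq3: (x − 37.143)² + (y + 19.952)² = 46.6543487248²
eq3−eq2, eq3−eq1 (x²,y² cancel):
  -26.478·x + 124.100·y = 2318.952765
  -3.638·x − 55.792·y = -1626.323996
det = -26.478·-55.792 − 124.100·-3.638 = 1928.736376
x = (2318.952765·-55.792 − 124.100·-1626.323996) / 1928.736376 = 37.562311
y = (-26.478·-1626.323996 − 2318.952765·-3.638) / 1928.736376 = 26.700464

x=37.562 y=26.700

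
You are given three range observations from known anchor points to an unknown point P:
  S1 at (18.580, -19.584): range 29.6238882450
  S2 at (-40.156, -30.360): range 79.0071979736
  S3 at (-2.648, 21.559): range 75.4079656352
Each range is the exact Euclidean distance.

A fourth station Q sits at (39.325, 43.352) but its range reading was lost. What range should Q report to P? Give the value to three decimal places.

eq1: (x − 18.580)² + (y + 19.584)² = 29.6238882450²
eq2: (x + 40.156)² + (y + 30.360)² = 79.0071979736²
eq3: (x + 2.648)² + (y − 21.559)² = 75.4079656352²
eq1−eq3, eq1−eq2 (x²,y² cancel):
  -42.456·x + 82.286·y = -5065.733597
  -117.472·x − 21.552·y = -3559.078097
det = -42.456·-21.552 − 82.286·-117.472 = 10581.312704
x = (-5065.733597·-21.552 − 82.286·-3559.078097) / 10581.312704 = 37.995190
y = (-42.456·-3559.078097 − -5065.733597·-117.472) / 10581.312704 = -41.958654
|P − Q| = √((37.995190 − 39.325)² + (-41.958654 − 43.352)²) = 85.321018

85.321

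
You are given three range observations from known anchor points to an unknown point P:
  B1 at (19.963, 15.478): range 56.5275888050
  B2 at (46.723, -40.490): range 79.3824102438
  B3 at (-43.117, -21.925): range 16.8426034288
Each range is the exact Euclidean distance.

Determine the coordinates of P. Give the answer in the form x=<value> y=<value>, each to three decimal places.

x=-28.168 y=-14.166

eq1: (x − 19.963)² + (y − 15.478)² = 56.5275888050²
eq2: (x − 46.723)² + (y + 40.490)² = 79.3824102438²
eq3: (x + 43.117)² + (y + 21.925)² = 16.8426034288²
eq3−eq2, eq3−eq1 (x²,y² cancel):
  179.680·x − 37.130·y = -4535.196251
  126.160·x + 74.806·y = -4613.386467
det = 179.680·74.806 − -37.130·126.160 = 18125.462880
x = (-4535.196251·74.806 − -37.130·-4613.386467) / 18125.462880 = -28.167829
y = (179.680·-4613.386467 − -4535.196251·126.160) / 18125.462880 = -14.166420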